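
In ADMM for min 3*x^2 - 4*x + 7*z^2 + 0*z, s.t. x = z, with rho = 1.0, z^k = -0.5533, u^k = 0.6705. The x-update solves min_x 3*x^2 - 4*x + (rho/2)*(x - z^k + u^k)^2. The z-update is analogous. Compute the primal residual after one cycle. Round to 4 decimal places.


ADMM iteration with rho = 1.0, z^k = -0.5533, u^k = 0.6705
Step 1: x-update.
Minimize 3*x^2 - 4*x + (1.0/2)*(x + 0.5533 + 0.6705)^2
FOC: (2*3 + 1.0)*x = 4 + 1.0*(-0.5533 - 0.6705)
x^{k+1} = 0.3966
Step 2: z-update.
Minimize 7*z^2 + 0*z + (1.0/2)*(0.3966 - z + 0.6705)^2
FOC: (2*7 + 1.0)*z = 0 + 1.0*(0.3966 + 0.6705)
z^{k+1} = 0.0711
Step 3: u-update.
u^{k+1} = 0.6705 + 0.3966 - 0.0711 = 0.996
Step 4: Primal residual = |0.3966 - 0.0711| = 0.3255


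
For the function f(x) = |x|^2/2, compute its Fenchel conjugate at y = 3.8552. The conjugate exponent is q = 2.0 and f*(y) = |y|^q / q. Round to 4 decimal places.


The conjugate exponent q satisfies 1/p + 1/q = 1.
p = 2, so q = 2/(2 - 1) = 2.0
|y|^q = 3.8552^2.0 = 14.8626
f*(3.8552) = 14.8626 / 2.0 = 7.4313


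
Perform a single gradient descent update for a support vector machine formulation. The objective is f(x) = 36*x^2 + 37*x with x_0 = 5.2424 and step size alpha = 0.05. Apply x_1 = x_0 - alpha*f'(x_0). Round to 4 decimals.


We compute the gradient at x_0 and apply the update.
f'(x) = 72*x + 37
f'(5.2424) = 72*5.2424 + 37 = 414.4528
x_1 = 5.2424 - 0.05*414.4528 = -15.4802


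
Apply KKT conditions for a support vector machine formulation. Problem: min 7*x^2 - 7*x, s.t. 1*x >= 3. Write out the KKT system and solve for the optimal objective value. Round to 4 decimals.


Step 1: Try lambda = 0 (constraint inactive).
x_unc = 7/(2*7) = 0.5
Check: 1*0.5 = 0.5 < 3 -- violated!
Step 2: Constraint must be active: 1*x = 3
x* = 3/1 = 3.0
lambda = (2*7*3.0 - 7)/1 = 35.0
Step 3: Compute optimal value.
f(x*) = 7*3.0^2 - 7*3.0 = 42.0


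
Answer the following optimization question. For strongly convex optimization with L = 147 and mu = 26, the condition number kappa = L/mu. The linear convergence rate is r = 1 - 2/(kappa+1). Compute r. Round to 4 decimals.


Step 1: Compute the condition number.
kappa = L/mu = 147/26 = 5.6538
Step 2: Compute the convergence rate.
r = 1 - 2/(kappa + 1) = 1 - 2*mu/(L + mu) = (L - mu)/(L + mu) = 121/173 = 0.6994


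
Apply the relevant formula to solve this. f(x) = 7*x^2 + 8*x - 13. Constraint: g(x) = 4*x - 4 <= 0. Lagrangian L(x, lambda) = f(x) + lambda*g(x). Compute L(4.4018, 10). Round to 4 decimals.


Step 1: Evaluate f(x).
f(4.4018) = 7*4.4018^2 + 8*4.4018 - 13 = 157.8453
Step 2: Evaluate g(x).
g(4.4018) = 4*4.4018 - 4 = 13.6072
Step 3: Compute Lagrangian.
L = 157.8453 + 10*13.6072 = 293.9173


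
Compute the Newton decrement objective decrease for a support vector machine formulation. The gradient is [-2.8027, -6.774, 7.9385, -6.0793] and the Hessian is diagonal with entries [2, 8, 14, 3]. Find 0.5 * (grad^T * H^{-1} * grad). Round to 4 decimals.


Step 1: H is diagonal, so H^(-1) * g = [-1.4014, -0.8468, 0.567, -2.0264].
Step 2: g^T H^(-1) g = sum_i g_i^2 / H_ii
  = (-2.8027)^2/2 + (-6.774)^2/8 + (7.9385)^2/14 + (-6.0793)^2/3
  = 3.9276 + 5.7359 + 4.5014 + 12.3193 = 26.4842
Step 3: Objective decrease = 0.5 * g^T H^(-1) g = 13.2421


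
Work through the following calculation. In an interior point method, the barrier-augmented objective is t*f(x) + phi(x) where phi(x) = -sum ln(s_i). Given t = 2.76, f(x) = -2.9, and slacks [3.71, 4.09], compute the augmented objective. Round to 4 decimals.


Step 1: Compute log-barrier.
ln values: [1.311, 1.4085]
phi = -(1.311 + 1.4085) = -2.7196
Step 2: Compute augmented objective.
t*f(x) = 2.76*-2.9 = -8.004
Total = -8.004 - 2.7196 = -10.7236


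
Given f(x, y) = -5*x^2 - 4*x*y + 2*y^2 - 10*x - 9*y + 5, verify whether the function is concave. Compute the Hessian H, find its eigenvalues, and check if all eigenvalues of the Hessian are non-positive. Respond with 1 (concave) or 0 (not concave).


The Hessian of f(x,y) = -5*x^2 - 4*x*y + 2*y^2 - 10*x - 9*y + 5 is:
H = [[-10, -4], [-4, 4]]
Trace = -10 + 4 = -6
Determinant = -10*4 - (-4)^2 = -56
Discriminant = (-6)^2 - 4*-56 = 260.0
Eigenvalues: lambda_1 = -11.0623, lambda_2 = 5.0623
The function is not concave.

0


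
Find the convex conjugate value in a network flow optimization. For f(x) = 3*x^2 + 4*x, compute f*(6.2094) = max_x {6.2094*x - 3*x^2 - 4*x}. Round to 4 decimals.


f*(y) = sup_x {y*x - a*x^2 - b*x} = sup_x {(y-b)*x - a*x^2}
FOC: (y - b) - 2a*x = 0 => x* = (y - b)/(2a)
x* = (6.2094 - 4)/(2*3) = 0.3682
f*(6.2094) = (y-b)^2/(4a) = (6.2094 - 4)^2/(4*3)
= 4.8814/12 = 0.4068


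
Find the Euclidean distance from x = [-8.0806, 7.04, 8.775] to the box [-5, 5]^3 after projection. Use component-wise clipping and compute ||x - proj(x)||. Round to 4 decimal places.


Project each component onto [-5, 5].
clip(-8.0806) = -5.0, clip(7.04) = 5.0, clip(8.775) = 5.0
Projection = [-5.0, 5.0, 5.0]
Squared diffs: [9.4901, 4.1616, 14.2506]
Distance = sqrt(27.9023) = 5.2823


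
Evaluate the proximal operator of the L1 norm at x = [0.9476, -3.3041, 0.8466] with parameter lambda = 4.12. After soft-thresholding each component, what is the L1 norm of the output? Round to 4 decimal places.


Soft-thresholding with lambda = 4.12:
prox(0.9476) = sign(0.9476)*max(|0.9476| - 4.12, 0) = 0.0
prox(-3.3041) = sign(-3.3041)*max(|-3.3041| - 4.12, 0) = 0.0
prox(0.8466) = sign(0.8466)*max(|0.8466| - 4.12, 0) = 0.0
prox(x) = [0.0, 0.0, 0.0]
||prox(x)||_1 = 0.0 + 0.0 + 0.0 = 0.0


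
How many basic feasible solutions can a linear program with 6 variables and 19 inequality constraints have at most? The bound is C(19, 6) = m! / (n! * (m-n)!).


Each vertex corresponds to some choice of n active constraints out of m, so the number of vertices is at most C(m, n) = m! / (n!(m-n)!).
m = 19, n = 6
Numerator: 19 * 18 * 17 * 16 * 15 * 14
Denominator: 6! = 720
C(19, 6) = 27132


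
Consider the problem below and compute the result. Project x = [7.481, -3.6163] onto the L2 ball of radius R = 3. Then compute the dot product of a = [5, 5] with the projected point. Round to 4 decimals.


Step 1: Compute ||x|| (intermediates to 6 decimals).
||x|| = sqrt(7.481^2 + (-3.6163)^2) = 8.309211
Step 2: Project.
Since ||x|| > R, scale = R/||x|| = 3/8.309211 = 0.361045, proj(x) = scale * x
proj(x) = [2.700978, -1.305647]
Step 3: Dot product.
a^T * proj(x) = 5*2.700978 + 5*(-1.305647) = 6.9767


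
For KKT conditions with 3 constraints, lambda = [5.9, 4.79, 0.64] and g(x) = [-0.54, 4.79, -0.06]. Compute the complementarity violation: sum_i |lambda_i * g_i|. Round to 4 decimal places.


KKT complementary slackness check:
lambda_1 * g_1 = 5.9 * -0.54 = -3.186
lambda_2 * g_2 = 4.79 * 4.79 = 22.9441
lambda_3 * g_3 = 0.64 * -0.06 = -0.0384
Total violation = 3.186 + 22.9441 + 0.0384 = 26.1685


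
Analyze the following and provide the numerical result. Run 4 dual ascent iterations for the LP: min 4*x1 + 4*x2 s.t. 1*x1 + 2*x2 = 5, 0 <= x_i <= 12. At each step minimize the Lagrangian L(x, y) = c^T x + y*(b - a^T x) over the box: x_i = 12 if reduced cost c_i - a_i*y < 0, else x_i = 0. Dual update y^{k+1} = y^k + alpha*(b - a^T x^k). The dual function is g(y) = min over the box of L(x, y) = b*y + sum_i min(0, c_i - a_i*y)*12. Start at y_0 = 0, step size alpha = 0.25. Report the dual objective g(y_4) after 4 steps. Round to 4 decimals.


Dual ascent for LP: min 4*x1 + 4*x2, 1*x1 + 2*x2 = 5, 0 <= x_i <= 12
Step 1: y^k = 0.0, reduced costs: (4.0, 4.0)
  x^k = (0.0, 0.0), subgradient = b - a^T x = 5.0
  y^{k+1} = 0.0 + 0.25*5.0 = 1.25
Step 2: y^k = 1.25, reduced costs: (2.75, 1.5)
  x^k = (0.0, 0.0), subgradient = b - a^T x = 5.0
  y^{k+1} = 1.25 + 0.25*5.0 = 2.5
Step 3: y^k = 2.5, reduced costs: (1.5, -1.0)
  x^k = (0.0, 12.0), subgradient = b - a^T x = -19.0
  y^{k+1} = 2.5 + 0.25*-19.0 = -2.25
Step 4: y^k = -2.25, reduced costs: (6.25, 8.5)
  x^k = (0.0, 0.0), subgradient = b - a^T x = 5.0
  y^{k+1} = -2.25 + 0.25*5.0 = -1.0
Dual objective at y_4 = -1.0: reduced costs (5.0, 6.0), box minimizer x = (0.0, 0.0)
g(y_4) = b*y + (c1 - a1*y)*x1 + (c2 - a2*y)*x2 = 5*(-1.0) + 5.0*0.0 + 6.0*0.0 = -5.0 + 0.0 + 0.0 = -5.0


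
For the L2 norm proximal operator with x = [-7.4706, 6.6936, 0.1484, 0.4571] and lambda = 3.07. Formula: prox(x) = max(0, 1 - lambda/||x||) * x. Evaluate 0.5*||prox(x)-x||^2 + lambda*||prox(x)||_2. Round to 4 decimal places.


Step 1: Compute ||x||.
||x|| = 10.0422
Step 2: Compute scaling factor.
scale = max(0, 1 - 3.07/10.0422) = 0.6943
Step 3: prox(x) = [-5.1868, 4.6473, 0.103, 0.3174]
||prox(x)|| = 6.9722
Step 4: Proximal objective.
0.5*||prox-x||^2 = 4.7125
lambda*||prox|| = 21.4047
Total = 26.117


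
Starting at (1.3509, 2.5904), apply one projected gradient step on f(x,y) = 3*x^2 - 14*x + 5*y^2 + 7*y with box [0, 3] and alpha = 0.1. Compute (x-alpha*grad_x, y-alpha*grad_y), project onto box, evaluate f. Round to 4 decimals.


Step 1: Compute gradient at (1.3509, 2.5904).
grad_x = 2*3*1.3509 - 14 = -5.8946
grad_y = 2*5*2.5904 + 7 = 32.904
Step 2: Gradient step.
x_raw = 1.3509 - 0.1*-5.8946 = 1.9404
y_raw = 2.5904 - 0.1*32.904 = -0.7
Step 3: Project onto [0, 3].
x_proj = clip(1.9404) = 1.9404
y_proj = clip(-0.7) = 0.0
Step 4: Evaluate f.
f(1.9404, 0.0) = -15.87


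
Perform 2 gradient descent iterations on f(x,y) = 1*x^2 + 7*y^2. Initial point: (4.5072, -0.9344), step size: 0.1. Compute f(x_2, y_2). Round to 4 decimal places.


Gradient descent on f(x,y) = 1*x^2 + 7*y^2.
Starting point: (4.5072, -0.9344), alpha = 0.1
Step 1: grad_x = 2*1*4.5072 = 9.0144, grad_y = 2*7*-0.9344 = -13.0816
  x_1 = 4.5072 - 0.1*9.0144 = 3.6058
  y_1 = -0.9344 - 0.1*-13.0816 = 0.3738
Step 2: grad_x = 2*1*3.6058 = 7.2115, grad_y = 2*7*0.3738 = 5.2326
  x_2 = 3.6058 - 0.1*7.2115 = 2.8846
  y_2 = 0.3738 - 0.1*5.2326 = -0.1495
f(2.8846, -0.1495) = 1*2.8846^2 + 7*(-0.1495)^2 = 8.4774


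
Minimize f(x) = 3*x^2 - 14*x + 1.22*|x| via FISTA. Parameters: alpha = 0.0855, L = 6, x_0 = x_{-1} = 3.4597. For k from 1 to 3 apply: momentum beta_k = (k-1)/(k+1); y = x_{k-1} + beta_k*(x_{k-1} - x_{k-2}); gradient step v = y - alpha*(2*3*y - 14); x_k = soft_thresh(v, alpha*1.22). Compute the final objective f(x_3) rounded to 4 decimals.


FISTA on f(x) = 3*x^2 - 14*x + 1.22*|x|
L = 6, alpha = 0.0855
Iteration 1: beta = 0.0, y = 3.4597 + 0.0*(3.4597 - 3.4597) = 3.4597
  grad(y) = 6.7582, v = y - alpha*grad = 2.8819
  prox(v) = soft_thresh(2.8819, 0.1043) = 2.7776
Iteration 2: beta = 0.3333, y = 2.7776 + 0.3333*(2.7776 - 3.4597) = 2.5502
  grad(y) = 1.3011, v = y - alpha*grad = 2.4389
  prox(v) = soft_thresh(2.4389, 0.1043) = 2.3346
Iteration 3: beta = 0.5, y = 2.3346 + 0.5*(2.3346 - 2.7776) = 2.1132
  grad(y) = -1.321, v = y - alpha*grad = 2.2261
  prox(v) = soft_thresh(2.2261, 0.1043) = 2.1218
f(x_3) = 3*2.1218^2 - 14*2.1218 + 1.22*|2.1218| = -13.6105


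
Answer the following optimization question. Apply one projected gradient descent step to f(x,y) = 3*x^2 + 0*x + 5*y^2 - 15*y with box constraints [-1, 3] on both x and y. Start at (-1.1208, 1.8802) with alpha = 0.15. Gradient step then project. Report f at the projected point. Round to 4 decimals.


Step 1: Compute gradient at (-1.1208, 1.8802).
grad_x = 2*3*-1.1208 + 0 = -6.7248
grad_y = 2*5*1.8802 - 15 = 3.802
Step 2: Gradient step.
x_raw = -1.1208 - 0.15*-6.7248 = -0.1121
y_raw = 1.8802 - 0.15*3.802 = 1.3099
Step 3: Project onto [-1, 3].
x_proj = clip(-0.1121) = -0.1121
y_proj = clip(1.3099) = 1.3099
Step 4: Evaluate f.
f(-0.1121, 1.3099) = -11.0316


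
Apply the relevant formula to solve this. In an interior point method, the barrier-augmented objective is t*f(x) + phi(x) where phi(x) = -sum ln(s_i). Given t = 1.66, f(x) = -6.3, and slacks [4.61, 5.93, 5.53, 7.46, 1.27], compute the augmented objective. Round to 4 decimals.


Step 1: Compute log-barrier.
ln values: [1.5282, 1.78, 1.7102, 2.0096, 0.239]
phi = -(1.5282 + 1.78 + 1.7102 + 2.0096 + 0.239) = -7.267
Step 2: Compute augmented objective.
t*f(x) = 1.66*-6.3 = -10.458
Total = -10.458 - 7.267 = -17.725


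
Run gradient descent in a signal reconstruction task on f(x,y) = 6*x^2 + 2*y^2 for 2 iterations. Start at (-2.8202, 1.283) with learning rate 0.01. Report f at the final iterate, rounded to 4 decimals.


Gradient descent on f(x,y) = 6*x^2 + 2*y^2.
Starting point: (-2.8202, 1.283), alpha = 0.01
Step 1: grad_x = 2*6*-2.8202 = -33.8424, grad_y = 2*2*1.283 = 5.132
  x_1 = -2.8202 - 0.01*-33.8424 = -2.4818
  y_1 = 1.283 - 0.01*5.132 = 1.2317
Step 2: grad_x = 2*6*-2.4818 = -29.7813, grad_y = 2*2*1.2317 = 4.9267
  x_2 = -2.4818 - 0.01*-29.7813 = -2.184
  y_2 = 1.2317 - 0.01*4.9267 = 1.1824
f(-2.184, 1.1824) = 6*(-2.184)^2 + 2*1.1824^2 = 31.4144


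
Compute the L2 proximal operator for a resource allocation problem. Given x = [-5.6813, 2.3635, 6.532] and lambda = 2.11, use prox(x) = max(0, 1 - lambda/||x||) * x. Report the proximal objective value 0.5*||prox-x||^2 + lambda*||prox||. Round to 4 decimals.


Step 1: Compute ||x||.
||x|| = 8.9739
Step 2: Compute scaling factor.
scale = max(0, 1 - 2.11/8.9739) = 0.7649
Step 3: prox(x) = [-4.3455, 1.8078, 4.9961]
||prox(x)|| = 6.8639
Step 4: Proximal objective.
0.5*||prox-x||^2 = 2.2261
lambda*||prox|| = 14.4828
Total = 16.7088


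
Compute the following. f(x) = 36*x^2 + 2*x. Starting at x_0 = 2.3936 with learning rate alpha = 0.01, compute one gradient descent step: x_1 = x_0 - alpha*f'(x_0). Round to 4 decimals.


We compute the gradient at x_0 and apply the update.
f'(x) = 72*x + 2
f'(2.3936) = 72*2.3936 + 2 = 174.3392
x_1 = 2.3936 - 0.01*174.3392 = 0.6502


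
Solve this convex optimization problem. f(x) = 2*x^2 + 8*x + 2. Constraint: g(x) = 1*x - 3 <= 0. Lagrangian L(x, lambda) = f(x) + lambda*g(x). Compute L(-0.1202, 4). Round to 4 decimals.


Step 1: Evaluate f(x).
f(-0.1202) = 2*(-0.1202)^2 + 8*(-0.1202) + 2 = 1.0673
Step 2: Evaluate g(x).
g(-0.1202) = 1*-0.1202 - 3 = -3.1202
Step 3: Compute Lagrangian.
L = 1.0673 + 4*-3.1202 = -11.4135


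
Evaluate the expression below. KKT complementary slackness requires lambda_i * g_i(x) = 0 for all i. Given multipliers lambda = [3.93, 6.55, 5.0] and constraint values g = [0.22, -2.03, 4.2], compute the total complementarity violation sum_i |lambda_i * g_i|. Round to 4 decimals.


KKT complementary slackness check:
lambda_1 * g_1 = 3.93 * 0.22 = 0.8646
lambda_2 * g_2 = 6.55 * -2.03 = -13.2965
lambda_3 * g_3 = 5.0 * 4.2 = 21.0
Total violation = 0.8646 + 13.2965 + 21.0 = 35.1611


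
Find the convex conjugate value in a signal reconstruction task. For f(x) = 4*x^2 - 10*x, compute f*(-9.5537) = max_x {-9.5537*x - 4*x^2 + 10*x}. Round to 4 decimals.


f*(y) = sup_x {y*x - a*x^2 - b*x} = sup_x {(y-b)*x - a*x^2}
FOC: (y - b) - 2a*x = 0 => x* = (y - b)/(2a)
x* = (-9.5537 + 10)/(2*4) = 0.0558
f*(-9.5537) = (y-b)^2/(4a) = (-9.5537 + 10)^2/(4*4)
= 0.1992/16 = 0.0124


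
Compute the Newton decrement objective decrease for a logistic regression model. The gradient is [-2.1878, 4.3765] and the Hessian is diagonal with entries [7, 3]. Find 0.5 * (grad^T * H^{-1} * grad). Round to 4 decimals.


Step 1: H is diagonal, so H^(-1) * g = [-0.3125, 1.4588].
Step 2: g^T H^(-1) g = sum_i g_i^2 / H_ii
  = (-2.1878)^2/7 + (4.3765)^2/3
  = 0.6838 + 6.3846 = 7.0684
Step 3: Objective decrease = 0.5 * g^T H^(-1) g = 3.5342


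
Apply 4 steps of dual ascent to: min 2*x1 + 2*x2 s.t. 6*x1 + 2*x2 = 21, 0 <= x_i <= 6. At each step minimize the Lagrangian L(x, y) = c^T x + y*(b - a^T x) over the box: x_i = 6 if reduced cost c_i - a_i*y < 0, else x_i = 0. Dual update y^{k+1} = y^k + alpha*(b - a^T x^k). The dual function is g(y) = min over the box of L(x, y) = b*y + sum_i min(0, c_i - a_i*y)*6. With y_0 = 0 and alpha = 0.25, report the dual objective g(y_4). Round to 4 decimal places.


Dual ascent for LP: min 2*x1 + 2*x2, 6*x1 + 2*x2 = 21, 0 <= x_i <= 6
Step 1: y^k = 0.0, reduced costs: (2.0, 2.0)
  x^k = (0.0, 0.0), subgradient = b - a^T x = 21.0
  y^{k+1} = 0.0 + 0.25*21.0 = 5.25
Step 2: y^k = 5.25, reduced costs: (-29.5, -8.5)
  x^k = (6.0, 6.0), subgradient = b - a^T x = -27.0
  y^{k+1} = 5.25 + 0.25*-27.0 = -1.5
Step 3: y^k = -1.5, reduced costs: (11.0, 5.0)
  x^k = (0.0, 0.0), subgradient = b - a^T x = 21.0
  y^{k+1} = -1.5 + 0.25*21.0 = 3.75
Step 4: y^k = 3.75, reduced costs: (-20.5, -5.5)
  x^k = (6.0, 6.0), subgradient = b - a^T x = -27.0
  y^{k+1} = 3.75 + 0.25*-27.0 = -3.0
Dual objective at y_4 = -3.0: reduced costs (20.0, 8.0), box minimizer x = (0.0, 0.0)
g(y_4) = b*y + (c1 - a1*y)*x1 + (c2 - a2*y)*x2 = 21*(-3.0) + 20.0*0.0 + 8.0*0.0 = -63.0 + 0.0 + 0.0 = -63.0


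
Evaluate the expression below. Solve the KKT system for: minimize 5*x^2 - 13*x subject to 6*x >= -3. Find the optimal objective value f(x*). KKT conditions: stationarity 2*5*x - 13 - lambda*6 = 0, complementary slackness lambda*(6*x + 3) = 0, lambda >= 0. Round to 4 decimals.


Step 1: Try lambda = 0 (constraint inactive).
Stationarity: 2*5*x - 13 = 0
x* = 13/(2*5) = 1.3
Check constraint: 6*1.3 = 7.8 >= -3 -- satisfied.
Step 2: Compute optimal value.
f(x*) = 5*1.3^2 - 13*1.3 = -8.45


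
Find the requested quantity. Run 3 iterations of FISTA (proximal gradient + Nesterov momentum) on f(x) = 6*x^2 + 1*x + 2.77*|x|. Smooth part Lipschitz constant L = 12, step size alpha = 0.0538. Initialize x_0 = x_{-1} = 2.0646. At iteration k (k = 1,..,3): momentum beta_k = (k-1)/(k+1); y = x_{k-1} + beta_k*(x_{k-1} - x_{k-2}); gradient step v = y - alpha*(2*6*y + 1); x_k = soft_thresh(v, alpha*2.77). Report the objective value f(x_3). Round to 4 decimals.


FISTA on f(x) = 6*x^2 + 1*x + 2.77*|x|
L = 12, alpha = 0.0538
Iteration 1: beta = 0.0, y = 2.0646 + 0.0*(2.0646 - 2.0646) = 2.0646
  grad(y) = 25.7752, v = y - alpha*grad = 0.6779
  prox(v) = soft_thresh(0.6779, 0.149) = 0.5289
Iteration 2: beta = 0.3333, y = 0.5289 + 0.3333*(0.5289 - 2.0646) = 0.017
  grad(y) = 1.2035, v = y - alpha*grad = -0.0478
  prox(v) = soft_thresh(-0.0478, 0.149) = 0.0
Iteration 3: beta = 0.5, y = 0.0 + 0.5*(0.0 - 0.5289) = -0.2644
  grad(y) = -2.1732, v = y - alpha*grad = -0.1475
  prox(v) = soft_thresh(-0.1475, 0.149) = 0.0
f(x_3) = 6*0.0^2 + 1*0.0 + 2.77*|0.0| = 0.0


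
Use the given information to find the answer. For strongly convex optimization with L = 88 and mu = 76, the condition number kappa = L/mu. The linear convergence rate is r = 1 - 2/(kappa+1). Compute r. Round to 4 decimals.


Step 1: Compute the condition number.
kappa = L/mu = 88/76 = 1.1579
Step 2: Compute the convergence rate.
r = 1 - 2/(kappa + 1) = 1 - 2*mu/(L + mu) = (L - mu)/(L + mu) = 12/164 = 0.0732


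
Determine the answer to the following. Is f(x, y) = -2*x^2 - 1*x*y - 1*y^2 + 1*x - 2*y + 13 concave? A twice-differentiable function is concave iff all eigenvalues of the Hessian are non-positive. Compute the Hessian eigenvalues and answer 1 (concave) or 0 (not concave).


The Hessian of f(x,y) = -2*x^2 - 1*x*y - 1*y^2 + 1*x - 2*y + 13 is:
H = [[-4, -1], [-1, -2]]
Trace = -4 - 2 = -6
Determinant = -4*-2 - (-1)^2 = 7
Discriminant = (-6)^2 - 4*7 = 8.0
Eigenvalues: lambda_1 = -4.4142, lambda_2 = -1.5858
The function is concave.

1


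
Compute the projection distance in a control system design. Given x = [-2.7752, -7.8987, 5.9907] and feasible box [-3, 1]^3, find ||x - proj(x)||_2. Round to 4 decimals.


Project each component onto [-3, 1].
clip(-2.7752) = -2.7752, clip(-7.8987) = -3.0, clip(5.9907) = 1.0
Projection = [-2.7752, -3.0, 1.0]
Squared diffs: [0.0, 23.9973, 24.9071]
Distance = sqrt(48.9044) = 6.9932


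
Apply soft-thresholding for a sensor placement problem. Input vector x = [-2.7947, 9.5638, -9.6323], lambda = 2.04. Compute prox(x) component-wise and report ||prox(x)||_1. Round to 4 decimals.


Soft-thresholding with lambda = 2.04:
prox(-2.7947) = sign(-2.7947)*max(|-2.7947| - 2.04, 0) = -0.7547
prox(9.5638) = sign(9.5638)*max(|9.5638| - 2.04, 0) = 7.5238
prox(-9.6323) = sign(-9.6323)*max(|-9.6323| - 2.04, 0) = -7.5923
prox(x) = [-0.7547, 7.5238, -7.5923]
||prox(x)||_1 = 0.7547 + 7.5238 + 7.5923 = 15.8708


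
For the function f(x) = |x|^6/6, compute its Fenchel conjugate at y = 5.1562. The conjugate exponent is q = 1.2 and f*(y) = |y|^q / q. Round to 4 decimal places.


The conjugate exponent q satisfies 1/p + 1/q = 1.
p = 6, so q = 6/(6 - 1) = 1.2
|y|^q = 5.1562^1.2 = 7.1581
f*(5.1562) = 7.1581 / 1.2 = 5.9651


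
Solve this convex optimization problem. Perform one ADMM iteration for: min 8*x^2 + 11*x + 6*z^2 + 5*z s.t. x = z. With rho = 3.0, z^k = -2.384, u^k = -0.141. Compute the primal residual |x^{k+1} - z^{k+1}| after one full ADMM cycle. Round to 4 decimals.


ADMM iteration with rho = 3.0, z^k = -2.384, u^k = -0.141
Step 1: x-update.
Minimize 8*x^2 + 11*x + (3.0/2)*(x + 2.384 - 0.141)^2
FOC: (2*8 + 3.0)*x = -11 + 3.0*(-2.384 + 0.141)
x^{k+1} = -0.9331
Step 2: z-update.
Minimize 6*z^2 + 5*z + (3.0/2)*(-0.9331 - z - 0.141)^2
FOC: (2*6 + 3.0)*z = -5 + 3.0*(-0.9331 - 0.141)
z^{k+1} = -0.5482
Step 3: u-update.
u^{k+1} = -0.141 - 0.9331 + 0.5482 = -0.526
Step 4: Primal residual = |-0.9331 + 0.5482| = 0.385


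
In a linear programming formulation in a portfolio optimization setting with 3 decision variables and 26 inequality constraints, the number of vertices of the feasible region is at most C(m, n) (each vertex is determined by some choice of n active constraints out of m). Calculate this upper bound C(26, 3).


Each vertex corresponds to some choice of n active constraints out of m, so the number of vertices is at most C(m, n) = m! / (n!(m-n)!).
m = 26, n = 3
Numerator: 26 * 25 * 24
Denominator: 3! = 6
C(26, 3) = 2600


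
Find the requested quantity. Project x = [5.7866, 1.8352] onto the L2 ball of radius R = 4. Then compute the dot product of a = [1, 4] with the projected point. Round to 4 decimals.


Step 1: Compute ||x|| (intermediates to 6 decimals).
||x|| = sqrt(5.7866^2 + 1.8352^2) = 6.070642
Step 2: Project.
Since ||x|| > R, scale = R/||x|| = 4/6.070642 = 0.658909, proj(x) = scale * x
proj(x) = [3.812843, 1.20923]
Step 3: Dot product.
a^T * proj(x) = 1*3.812843 + 4*1.20923 = 8.6498


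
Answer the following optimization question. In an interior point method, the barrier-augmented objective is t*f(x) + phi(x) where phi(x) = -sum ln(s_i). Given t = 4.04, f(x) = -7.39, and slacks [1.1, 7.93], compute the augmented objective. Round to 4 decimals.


Step 1: Compute log-barrier.
ln values: [0.0953, 2.0707]
phi = -(0.0953 + 2.0707) = -2.166
Step 2: Compute augmented objective.
t*f(x) = 4.04*-7.39 = -29.8556
Total = -29.8556 - 2.166 = -32.0216


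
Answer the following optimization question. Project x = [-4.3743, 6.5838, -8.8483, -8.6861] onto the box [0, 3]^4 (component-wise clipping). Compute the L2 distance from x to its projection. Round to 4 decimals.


Project each component onto [0, 3].
clip(-4.3743) = 0.0, clip(6.5838) = 3.0, clip(-8.8483) = 0.0, clip(-8.6861) = 0.0
Projection = [0.0, 3.0, 0.0, 0.0]
Squared diffs: [19.1345, 12.8436, 78.2924, 75.4483]
Distance = sqrt(185.7188) = 13.6279


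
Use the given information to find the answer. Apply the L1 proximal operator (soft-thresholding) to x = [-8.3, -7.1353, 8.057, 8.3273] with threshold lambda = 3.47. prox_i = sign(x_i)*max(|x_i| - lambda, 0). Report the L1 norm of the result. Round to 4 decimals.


Soft-thresholding with lambda = 3.47:
prox(-8.3) = sign(-8.3)*max(|-8.3| - 3.47, 0) = -4.83
prox(-7.1353) = sign(-7.1353)*max(|-7.1353| - 3.47, 0) = -3.6653
prox(8.057) = sign(8.057)*max(|8.057| - 3.47, 0) = 4.587
prox(8.3273) = sign(8.3273)*max(|8.3273| - 3.47, 0) = 4.8573
prox(x) = [-4.83, -3.6653, 4.587, 4.8573]
||prox(x)||_1 = 4.83 + 3.6653 + 4.587 + 4.8573 = 17.9396


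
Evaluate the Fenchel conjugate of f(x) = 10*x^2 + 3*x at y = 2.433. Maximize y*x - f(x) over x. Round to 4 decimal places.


f*(y) = sup_x {y*x - a*x^2 - b*x} = sup_x {(y-b)*x - a*x^2}
FOC: (y - b) - 2a*x = 0 => x* = (y - b)/(2a)
x* = (2.433 - 3)/(2*10) = -0.0284
f*(2.433) = (y-b)^2/(4a) = (2.433 - 3)^2/(4*10)
= 0.3215/40 = 0.008


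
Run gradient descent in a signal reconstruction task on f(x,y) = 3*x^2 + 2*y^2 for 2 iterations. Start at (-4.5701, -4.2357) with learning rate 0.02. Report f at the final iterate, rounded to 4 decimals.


Gradient descent on f(x,y) = 3*x^2 + 2*y^2.
Starting point: (-4.5701, -4.2357), alpha = 0.02
Step 1: grad_x = 2*3*-4.5701 = -27.4206, grad_y = 2*2*-4.2357 = -16.9428
  x_1 = -4.5701 - 0.02*-27.4206 = -4.0217
  y_1 = -4.2357 - 0.02*-16.9428 = -3.8968
Step 2: grad_x = 2*3*-4.0217 = -24.1301, grad_y = 2*2*-3.8968 = -15.5874
  x_2 = -4.0217 - 0.02*-24.1301 = -3.5391
  y_2 = -3.8968 - 0.02*-15.5874 = -3.5851
f(-3.5391, -3.5851) = 3*(-3.5391)^2 + 2*(-3.5851)^2 = 63.2812


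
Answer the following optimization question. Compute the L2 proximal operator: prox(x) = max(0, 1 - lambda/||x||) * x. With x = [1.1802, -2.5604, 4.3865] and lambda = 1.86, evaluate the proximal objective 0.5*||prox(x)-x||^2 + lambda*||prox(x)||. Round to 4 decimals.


Step 1: Compute ||x||.
||x|| = 5.2144
Step 2: Compute scaling factor.
scale = max(0, 1 - 1.86/5.2144) = 0.6433
Step 3: prox(x) = [0.7592, -1.6471, 2.8218]
||prox(x)|| = 3.3544
Step 4: Proximal objective.
0.5*||prox-x||^2 = 1.7298
lambda*||prox|| = 6.2392
Total = 7.969


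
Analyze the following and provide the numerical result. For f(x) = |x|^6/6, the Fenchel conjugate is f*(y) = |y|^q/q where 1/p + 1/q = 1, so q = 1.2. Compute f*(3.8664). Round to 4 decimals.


The conjugate exponent q satisfies 1/p + 1/q = 1.
p = 6, so q = 6/(6 - 1) = 1.2
|y|^q = 3.8664^1.2 = 5.0672
f*(3.8664) = 5.0672 / 1.2 = 4.2227


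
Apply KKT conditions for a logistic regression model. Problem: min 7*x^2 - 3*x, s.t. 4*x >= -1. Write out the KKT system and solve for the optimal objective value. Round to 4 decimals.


Step 1: Try lambda = 0 (constraint inactive).
Stationarity: 2*7*x - 3 = 0
x* = 3/(2*7) = 3/14 = 0.2143 (rounded; the exact value 3/14 is used below)
Check constraint: 4*0.2143 = 0.8572 >= -1 -- satisfied.
Step 2: Compute optimal value.
f(x*) = 7*(3/14)^2 - 3*(3/14) = -0.3214


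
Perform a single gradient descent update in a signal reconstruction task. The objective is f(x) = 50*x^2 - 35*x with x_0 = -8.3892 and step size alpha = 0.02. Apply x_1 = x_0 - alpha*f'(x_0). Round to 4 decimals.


We compute the gradient at x_0 and apply the update.
f'(x) = 100*x - 35
f'(-8.3892) = 100*-8.3892 - 35 = -873.92
x_1 = -8.3892 - 0.02*-873.92 = 9.0892


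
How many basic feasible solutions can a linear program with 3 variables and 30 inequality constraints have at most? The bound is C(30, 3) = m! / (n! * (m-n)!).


Each vertex corresponds to some choice of n active constraints out of m, so the number of vertices is at most C(m, n) = m! / (n!(m-n)!).
m = 30, n = 3
Numerator: 30 * 29 * 28
Denominator: 3! = 6
C(30, 3) = 4060


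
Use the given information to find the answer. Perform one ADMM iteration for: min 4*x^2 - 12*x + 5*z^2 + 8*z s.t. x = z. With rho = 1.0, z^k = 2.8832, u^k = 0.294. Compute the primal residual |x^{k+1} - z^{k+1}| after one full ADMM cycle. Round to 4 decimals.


ADMM iteration with rho = 1.0, z^k = 2.8832, u^k = 0.294
Step 1: x-update.
Minimize 4*x^2 - 12*x + (1.0/2)*(x - 2.8832 + 0.294)^2
FOC: (2*4 + 1.0)*x = 12 + 1.0*(2.8832 - 0.294)
x^{k+1} = 1.621
Step 2: z-update.
Minimize 5*z^2 + 8*z + (1.0/2)*(1.621 - z + 0.294)^2
FOC: (2*5 + 1.0)*z = -8 + 1.0*(1.621 + 0.294)
z^{k+1} = -0.5532
Step 3: u-update.
u^{k+1} = 0.294 + 1.621 + 0.5532 = 2.4682
Step 4: Primal residual = |1.621 + 0.5532| = 2.1742


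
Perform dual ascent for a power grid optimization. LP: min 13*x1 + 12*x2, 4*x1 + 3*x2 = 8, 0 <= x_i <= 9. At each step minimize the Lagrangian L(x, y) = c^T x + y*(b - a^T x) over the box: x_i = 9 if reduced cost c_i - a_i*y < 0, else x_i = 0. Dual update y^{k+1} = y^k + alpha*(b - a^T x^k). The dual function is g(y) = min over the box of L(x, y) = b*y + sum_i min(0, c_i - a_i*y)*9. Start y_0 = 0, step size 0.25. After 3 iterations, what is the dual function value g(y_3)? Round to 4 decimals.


Dual ascent for LP: min 13*x1 + 12*x2, 4*x1 + 3*x2 = 8, 0 <= x_i <= 9
Step 1: y^k = 0.0, reduced costs: (13.0, 12.0)
  x^k = (0.0, 0.0), subgradient = b - a^T x = 8.0
  y^{k+1} = 0.0 + 0.25*8.0 = 2.0
Step 2: y^k = 2.0, reduced costs: (5.0, 6.0)
  x^k = (0.0, 0.0), subgradient = b - a^T x = 8.0
  y^{k+1} = 2.0 + 0.25*8.0 = 4.0
Step 3: y^k = 4.0, reduced costs: (-3.0, 0.0)
  x^k = (9.0, 0.0), subgradient = b - a^T x = -28.0
  y^{k+1} = 4.0 + 0.25*-28.0 = -3.0
Dual objective at y_3 = -3.0: reduced costs (25.0, 21.0), box minimizer x = (0.0, 0.0)
g(y_3) = b*y + (c1 - a1*y)*x1 + (c2 - a2*y)*x2 = 8*(-3.0) + 25.0*0.0 + 21.0*0.0 = -24.0 + 0.0 + 0.0 = -24.0


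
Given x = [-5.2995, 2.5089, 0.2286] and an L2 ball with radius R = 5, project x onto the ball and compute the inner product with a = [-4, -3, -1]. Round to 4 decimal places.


Step 1: Compute ||x|| (intermediates to 6 decimals).
||x|| = sqrt((-5.2995)^2 + 2.5089^2 + 0.2286^2) = 5.867839
Step 2: Project.
Since ||x|| > R, scale = R/||x|| = 5/5.867839 = 0.852102, proj(x) = scale * x
proj(x) = [-4.515715, 2.137839, 0.194791]
Step 3: Dot product.
a^T * proj(x) = -4*(-4.515715) - 3*2.137839 - 1*0.194791 = 11.4546


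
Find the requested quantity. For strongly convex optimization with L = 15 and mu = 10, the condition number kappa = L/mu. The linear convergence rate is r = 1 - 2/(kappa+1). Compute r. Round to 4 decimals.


Step 1: Compute the condition number.
kappa = L/mu = 15/10 = 1.5
Step 2: Compute the convergence rate.
r = 1 - 2/(kappa + 1) = 1 - 2*mu/(L + mu) = (L - mu)/(L + mu) = 5/25 = 0.2


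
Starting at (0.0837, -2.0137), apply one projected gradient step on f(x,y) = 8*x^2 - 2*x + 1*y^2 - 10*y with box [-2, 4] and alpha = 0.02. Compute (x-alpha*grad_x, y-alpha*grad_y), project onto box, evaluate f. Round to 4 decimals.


Step 1: Compute gradient at (0.0837, -2.0137).
grad_x = 2*8*0.0837 - 2 = -0.6608
grad_y = 2*1*-2.0137 - 10 = -14.0274
Step 2: Gradient step.
x_raw = 0.0837 - 0.02*-0.6608 = 0.0969
y_raw = -2.0137 - 0.02*-14.0274 = -1.7332
Step 3: Project onto [-2, 4].
x_proj = clip(0.0969) = 0.0969
y_proj = clip(-1.7332) = -1.7332
Step 4: Evaluate f.
f(0.0969, -1.7332) = 20.2166


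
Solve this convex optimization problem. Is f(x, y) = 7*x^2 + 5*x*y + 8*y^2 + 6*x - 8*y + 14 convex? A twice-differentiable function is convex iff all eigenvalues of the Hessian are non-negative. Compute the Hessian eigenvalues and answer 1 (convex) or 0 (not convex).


The Hessian of f(x,y) = 7*x^2 + 5*x*y + 8*y^2 + 6*x - 8*y + 14 is:
H = [[14, 5], [5, 16]]
Trace = 14 + 16 = 30
Determinant = 14*16 - (5)^2 = 199
Discriminant = (30)^2 - 4*199 = 104.0
Eigenvalues: lambda_1 = 9.901, lambda_2 = 20.099
The function is convex.

1


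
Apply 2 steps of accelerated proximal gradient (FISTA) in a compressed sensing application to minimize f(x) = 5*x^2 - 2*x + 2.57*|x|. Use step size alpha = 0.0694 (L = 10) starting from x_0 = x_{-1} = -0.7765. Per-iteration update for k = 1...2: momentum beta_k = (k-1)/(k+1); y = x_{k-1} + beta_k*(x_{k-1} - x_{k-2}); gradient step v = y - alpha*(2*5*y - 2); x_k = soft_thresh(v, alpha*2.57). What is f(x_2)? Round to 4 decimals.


FISTA on f(x) = 5*x^2 - 2*x + 2.57*|x|
L = 10, alpha = 0.0694
Iteration 1: beta = 0.0, y = -0.7765 + 0.0*(-0.7765 + 0.7765) = -0.7765
  grad(y) = -9.765, v = y - alpha*grad = -0.0988
  prox(v) = soft_thresh(-0.0988, 0.1784) = 0.0
Iteration 2: beta = 0.3333, y = 0.0 + 0.3333*(0.0 + 0.7765) = 0.2588
  grad(y) = 0.5883, v = y - alpha*grad = 0.218
  prox(v) = soft_thresh(0.218, 0.1784) = 0.0396
f(x_2) = 5*0.0396^2 - 2*0.0396 + 2.57*|0.0396| = 0.0305


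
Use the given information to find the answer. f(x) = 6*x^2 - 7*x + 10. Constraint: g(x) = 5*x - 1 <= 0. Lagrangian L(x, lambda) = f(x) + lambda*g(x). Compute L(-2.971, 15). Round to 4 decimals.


Step 1: Evaluate f(x).
f(-2.971) = 6*(-2.971)^2 - 7*(-2.971) + 10 = 83.758
Step 2: Evaluate g(x).
g(-2.971) = 5*-2.971 - 1 = -15.855
Step 3: Compute Lagrangian.
L = 83.758 + 15*-15.855 = -154.067


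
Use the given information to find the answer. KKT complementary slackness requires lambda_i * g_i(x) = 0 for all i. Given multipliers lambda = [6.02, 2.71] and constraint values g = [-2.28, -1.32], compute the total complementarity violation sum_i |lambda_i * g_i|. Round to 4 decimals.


KKT complementary slackness check:
lambda_1 * g_1 = 6.02 * -2.28 = -13.7256
lambda_2 * g_2 = 2.71 * -1.32 = -3.5772
Total violation = 13.7256 + 3.5772 = 17.3028


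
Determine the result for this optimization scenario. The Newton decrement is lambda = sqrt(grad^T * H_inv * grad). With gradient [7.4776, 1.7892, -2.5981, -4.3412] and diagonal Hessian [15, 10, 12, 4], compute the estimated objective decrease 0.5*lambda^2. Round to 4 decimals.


Step 1: H is diagonal, so H^(-1) * g = [0.4985, 0.1789, -0.2165, -1.0853].
Step 2: g^T H^(-1) g = sum_i g_i^2 / H_ii
  = (7.4776)^2/15 + (1.7892)^2/10 + (-2.5981)^2/12 + (-4.3412)^2/4
  = 3.7276 + 0.3201 + 0.5625 + 4.7115 = 9.3218
Step 3: Objective decrease = 0.5 * g^T H^(-1) g = 4.6609


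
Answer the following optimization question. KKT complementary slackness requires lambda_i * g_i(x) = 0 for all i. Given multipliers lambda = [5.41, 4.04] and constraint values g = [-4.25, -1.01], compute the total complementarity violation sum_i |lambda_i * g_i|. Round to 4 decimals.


KKT complementary slackness check:
lambda_1 * g_1 = 5.41 * -4.25 = -22.9925
lambda_2 * g_2 = 4.04 * -1.01 = -4.0804
Total violation = 22.9925 + 4.0804 = 27.0729


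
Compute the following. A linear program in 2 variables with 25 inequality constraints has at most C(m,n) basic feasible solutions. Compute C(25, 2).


Each vertex corresponds to some choice of n active constraints out of m, so the number of vertices is at most C(m, n) = m! / (n!(m-n)!).
m = 25, n = 2
Numerator: 25 * 24
Denominator: 2! = 2
C(25, 2) = 300


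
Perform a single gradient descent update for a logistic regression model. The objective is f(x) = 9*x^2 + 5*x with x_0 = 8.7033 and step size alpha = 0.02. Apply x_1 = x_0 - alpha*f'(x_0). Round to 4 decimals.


We compute the gradient at x_0 and apply the update.
f'(x) = 18*x + 5
f'(8.7033) = 18*8.7033 + 5 = 161.6594
x_1 = 8.7033 - 0.02*161.6594 = 5.4701


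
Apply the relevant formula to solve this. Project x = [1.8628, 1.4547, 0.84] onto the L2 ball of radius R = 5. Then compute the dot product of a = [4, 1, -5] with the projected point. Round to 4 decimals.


Step 1: Compute ||x|| (intermediates to 6 decimals).
||x|| = sqrt(1.8628^2 + 1.4547^2 + 0.84^2) = 2.508341
Step 2: Project.
Since ||x|| <= R, proj = x (no scaling needed).
proj(x) = [1.8628, 1.4547, 0.84]
Step 3: Dot product.
a^T * proj(x) = 4*1.8628 + 1*1.4547 - 5*0.84 = 4.7059


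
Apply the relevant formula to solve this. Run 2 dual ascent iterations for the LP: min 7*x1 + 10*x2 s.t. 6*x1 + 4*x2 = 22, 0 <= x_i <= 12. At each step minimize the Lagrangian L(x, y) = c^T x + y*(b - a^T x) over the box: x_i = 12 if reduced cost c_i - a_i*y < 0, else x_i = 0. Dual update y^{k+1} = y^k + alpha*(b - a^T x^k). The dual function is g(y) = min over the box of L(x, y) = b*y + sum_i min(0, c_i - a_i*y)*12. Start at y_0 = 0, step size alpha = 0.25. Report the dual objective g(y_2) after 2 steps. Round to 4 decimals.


Dual ascent for LP: min 7*x1 + 10*x2, 6*x1 + 4*x2 = 22, 0 <= x_i <= 12
Step 1: y^k = 0.0, reduced costs: (7.0, 10.0)
  x^k = (0.0, 0.0), subgradient = b - a^T x = 22.0
  y^{k+1} = 0.0 + 0.25*22.0 = 5.5
Step 2: y^k = 5.5, reduced costs: (-26.0, -12.0)
  x^k = (12.0, 12.0), subgradient = b - a^T x = -98.0
  y^{k+1} = 5.5 + 0.25*-98.0 = -19.0
Dual objective at y_2 = -19.0: reduced costs (121.0, 86.0), box minimizer x = (0.0, 0.0)
g(y_2) = b*y + (c1 - a1*y)*x1 + (c2 - a2*y)*x2 = 22*(-19.0) + 121.0*0.0 + 86.0*0.0 = -418.0 + 0.0 + 0.0 = -418.0


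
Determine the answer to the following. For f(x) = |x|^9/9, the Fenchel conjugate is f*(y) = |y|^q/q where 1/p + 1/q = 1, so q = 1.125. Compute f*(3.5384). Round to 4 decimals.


The conjugate exponent q satisfies 1/p + 1/q = 1.
p = 9, so q = 9/(9 - 1) = 1.125
|y|^q = 3.5384^1.125 = 4.1439
f*(3.5384) = 4.1439 / 1.125 = 3.6835


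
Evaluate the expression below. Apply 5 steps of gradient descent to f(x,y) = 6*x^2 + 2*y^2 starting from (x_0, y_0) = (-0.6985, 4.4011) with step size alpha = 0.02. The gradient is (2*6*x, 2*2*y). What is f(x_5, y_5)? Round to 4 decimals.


Gradient descent on f(x,y) = 6*x^2 + 2*y^2.
Starting point: (-0.6985, 4.4011), alpha = 0.02
Step 1: grad_x = 2*6*-0.6985 = -8.382, grad_y = 2*2*4.4011 = 17.6044
  x_1 = -0.6985 - 0.02*-8.382 = -0.5309
  y_1 = 4.4011 - 0.02*17.6044 = 4.049
Step 2: grad_x = 2*6*-0.5309 = -6.3703, grad_y = 2*2*4.049 = 16.196
  x_2 = -0.5309 - 0.02*-6.3703 = -0.4035
  y_2 = 4.049 - 0.02*16.196 = 3.7251
Step 3: grad_x = 2*6*-0.4035 = -4.8414, grad_y = 2*2*3.7251 = 14.9004
  x_3 = -0.4035 - 0.02*-4.8414 = -0.3066
  y_3 = 3.7251 - 0.02*14.9004 = 3.4271
Step 4: grad_x = 2*6*-0.3066 = -3.6795, grad_y = 2*2*3.4271 = 13.7083
  x_4 = -0.3066 - 0.02*-3.6795 = -0.233
  y_4 = 3.4271 - 0.02*13.7083 = 3.1529
Step 5: grad_x = 2*6*-0.233 = -2.7964, grad_y = 2*2*3.1529 = 12.6117
  x_5 = -0.233 - 0.02*-2.7964 = -0.1771
  y_5 = 3.1529 - 0.02*12.6117 = 2.9007
f(-0.1771, 2.9007) = 6*(-0.1771)^2 + 2*2.9007^2 = 17.0161


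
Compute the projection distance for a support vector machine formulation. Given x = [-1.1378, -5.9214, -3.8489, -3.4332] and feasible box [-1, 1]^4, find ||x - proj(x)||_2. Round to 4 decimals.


Project each component onto [-1, 1].
clip(-1.1378) = -1.0, clip(-5.9214) = -1.0, clip(-3.8489) = -1.0, clip(-3.4332) = -1.0
Projection = [-1.0, -1.0, -1.0, -1.0]
Squared diffs: [0.019, 24.2202, 8.1162, 5.9205]
Distance = sqrt(38.2759) = 6.1867


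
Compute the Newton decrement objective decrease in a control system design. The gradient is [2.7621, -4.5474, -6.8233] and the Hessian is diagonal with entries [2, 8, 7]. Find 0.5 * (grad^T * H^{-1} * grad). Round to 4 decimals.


Step 1: H is diagonal, so H^(-1) * g = [1.3811, -0.5684, -0.9748].
Step 2: g^T H^(-1) g = sum_i g_i^2 / H_ii
  = (2.7621)^2/2 + (-4.5474)^2/8 + (-6.8233)^2/7
  = 3.8146 + 2.5849 + 6.6511 = 13.0505
Step 3: Objective decrease = 0.5 * g^T H^(-1) g = 6.5253


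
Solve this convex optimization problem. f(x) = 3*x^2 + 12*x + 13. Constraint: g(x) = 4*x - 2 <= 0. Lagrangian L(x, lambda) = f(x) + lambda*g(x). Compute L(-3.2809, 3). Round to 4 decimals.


Step 1: Evaluate f(x).
f(-3.2809) = 3*(-3.2809)^2 + 12*(-3.2809) + 13 = 5.9221
Step 2: Evaluate g(x).
g(-3.2809) = 4*-3.2809 - 2 = -15.1236
Step 3: Compute Lagrangian.
L = 5.9221 + 3*-15.1236 = -39.4487


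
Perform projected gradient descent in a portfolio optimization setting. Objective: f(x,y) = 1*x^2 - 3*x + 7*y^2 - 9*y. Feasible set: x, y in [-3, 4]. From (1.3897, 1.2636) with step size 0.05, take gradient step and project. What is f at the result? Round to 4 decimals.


Step 1: Compute gradient at (1.3897, 1.2636).
grad_x = 2*1*1.3897 - 3 = -0.2206
grad_y = 2*7*1.2636 - 9 = 8.6904
Step 2: Gradient step.
x_raw = 1.3897 - 0.05*-0.2206 = 1.4007
y_raw = 1.2636 - 0.05*8.6904 = 0.8291
Step 3: Project onto [-3, 4].
x_proj = clip(1.4007) = 1.4007
y_proj = clip(0.8291) = 0.8291
Step 4: Evaluate f.
f(1.4007, 0.8291) = -4.8902


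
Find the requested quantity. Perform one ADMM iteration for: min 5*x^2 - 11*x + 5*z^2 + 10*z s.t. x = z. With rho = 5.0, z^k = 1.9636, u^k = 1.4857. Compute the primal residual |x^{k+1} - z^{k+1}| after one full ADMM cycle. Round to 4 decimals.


ADMM iteration with rho = 5.0, z^k = 1.9636, u^k = 1.4857
Step 1: x-update.
Minimize 5*x^2 - 11*x + (5.0/2)*(x - 1.9636 + 1.4857)^2
FOC: (2*5 + 5.0)*x = 11 + 5.0*(1.9636 - 1.4857)
x^{k+1} = 0.8926
Step 2: z-update.
Minimize 5*z^2 + 10*z + (5.0/2)*(0.8926 - z + 1.4857)^2
FOC: (2*5 + 5.0)*z = -10 + 5.0*(0.8926 + 1.4857)
z^{k+1} = 0.1261
Step 3: u-update.
u^{k+1} = 1.4857 + 0.8926 - 0.1261 = 2.2522
Step 4: Primal residual = |0.8926 - 0.1261| = 0.7665


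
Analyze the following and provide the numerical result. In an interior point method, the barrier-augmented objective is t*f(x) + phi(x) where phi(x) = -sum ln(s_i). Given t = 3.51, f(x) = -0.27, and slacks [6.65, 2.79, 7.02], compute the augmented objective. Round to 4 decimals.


Step 1: Compute log-barrier.
ln values: [1.8946, 1.026, 1.9488]
phi = -(1.8946 + 1.026 + 1.9488) = -4.8694
Step 2: Compute augmented objective.
t*f(x) = 3.51*-0.27 = -0.9477
Total = -0.9477 - 4.8694 = -5.8171
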